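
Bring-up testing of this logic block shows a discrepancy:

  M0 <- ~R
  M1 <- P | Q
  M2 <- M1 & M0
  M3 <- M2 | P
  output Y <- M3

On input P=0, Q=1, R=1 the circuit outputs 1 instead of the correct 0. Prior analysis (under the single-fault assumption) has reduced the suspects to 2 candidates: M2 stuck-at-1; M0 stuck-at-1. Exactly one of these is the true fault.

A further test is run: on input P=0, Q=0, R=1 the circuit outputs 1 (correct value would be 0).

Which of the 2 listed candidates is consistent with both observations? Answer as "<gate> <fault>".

M2 stuck-at-1

Evaluate each candidate on input P=0, Q=0, R=1:
  M2 stuck-at-1: M0=0, M1=0, M2=1 [stuck-at-1], M3=1 → 1 — matches
  M0 stuck-at-1: M0=1 [stuck-at-1], M1=0, M2=0, M3=0 → 0 — eliminated
Only M2 stuck-at-1 reproduces the observed 1.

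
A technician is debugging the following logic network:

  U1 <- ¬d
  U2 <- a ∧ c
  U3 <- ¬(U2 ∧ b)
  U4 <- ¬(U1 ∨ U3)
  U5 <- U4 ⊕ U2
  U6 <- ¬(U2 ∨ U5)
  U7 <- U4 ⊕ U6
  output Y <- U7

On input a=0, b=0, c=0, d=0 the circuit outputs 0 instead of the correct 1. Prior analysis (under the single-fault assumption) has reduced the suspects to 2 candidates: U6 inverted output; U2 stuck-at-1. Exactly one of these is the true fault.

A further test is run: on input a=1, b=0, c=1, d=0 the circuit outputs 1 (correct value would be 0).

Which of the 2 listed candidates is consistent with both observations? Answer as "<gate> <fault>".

U6 inverted output

Evaluate each candidate on input a=1, b=0, c=1, d=0:
  U6 inverted output: U1=1, U2=1, U3=1, U4=0, U5=1, U6=1 [inverted output], U7=1 → 1 — matches
  U2 stuck-at-1: U1=1, U2=1 [stuck-at-1], U3=1, U4=0, U5=1, U6=0, U7=0 → 0 — eliminated
Only U6 inverted output reproduces the observed 1.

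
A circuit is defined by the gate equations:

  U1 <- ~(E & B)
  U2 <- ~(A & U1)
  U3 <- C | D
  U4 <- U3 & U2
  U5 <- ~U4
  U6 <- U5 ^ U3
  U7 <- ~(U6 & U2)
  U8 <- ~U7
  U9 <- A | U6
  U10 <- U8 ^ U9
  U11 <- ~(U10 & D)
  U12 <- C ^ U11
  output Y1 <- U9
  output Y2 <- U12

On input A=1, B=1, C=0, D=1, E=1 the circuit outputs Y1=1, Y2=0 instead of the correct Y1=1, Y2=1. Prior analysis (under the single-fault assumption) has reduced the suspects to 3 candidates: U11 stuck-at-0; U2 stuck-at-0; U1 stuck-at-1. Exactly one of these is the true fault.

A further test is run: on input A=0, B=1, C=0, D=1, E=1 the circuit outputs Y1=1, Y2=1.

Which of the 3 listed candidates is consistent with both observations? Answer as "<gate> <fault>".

Evaluate each candidate on input A=0, B=1, C=0, D=1, E=1:
  U11 stuck-at-0: U1=0, U2=1, U3=1, U4=1, U5=0, U6=1, U7=0, U8=1, U9=1, U10=0, U11=0 [stuck-at-0], U12=0 → Y1=1, Y2=0 — eliminated
  U2 stuck-at-0: U1=0, U2=0 [stuck-at-0], U3=1, U4=0, U5=1, U6=0, U7=1, U8=0, U9=0, U10=0, U11=1, U12=1 → Y1=0, Y2=1 — eliminated
  U1 stuck-at-1: U1=1 [stuck-at-1], U2=1, U3=1, U4=1, U5=0, U6=1, U7=0, U8=1, U9=1, U10=0, U11=1, U12=1 → Y1=1, Y2=1 — matches
Only U1 stuck-at-1 reproduces the observed Y1=1, Y2=1.

U1 stuck-at-1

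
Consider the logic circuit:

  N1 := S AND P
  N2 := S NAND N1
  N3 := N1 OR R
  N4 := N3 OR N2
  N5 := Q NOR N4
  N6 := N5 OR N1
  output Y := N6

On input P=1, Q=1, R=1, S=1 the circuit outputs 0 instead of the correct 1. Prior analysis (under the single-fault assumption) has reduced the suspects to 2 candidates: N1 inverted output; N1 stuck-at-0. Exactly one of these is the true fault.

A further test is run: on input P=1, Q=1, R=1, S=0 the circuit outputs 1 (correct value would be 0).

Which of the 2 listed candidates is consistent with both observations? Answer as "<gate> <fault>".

Evaluate each candidate on input P=1, Q=1, R=1, S=0:
  N1 inverted output: N1=1 [inverted output], N2=1, N3=1, N4=1, N5=0, N6=1 → 1 — matches
  N1 stuck-at-0: N1=0 [stuck-at-0], N2=1, N3=1, N4=1, N5=0, N6=0 → 0 — eliminated
Only N1 inverted output reproduces the observed 1.

N1 inverted output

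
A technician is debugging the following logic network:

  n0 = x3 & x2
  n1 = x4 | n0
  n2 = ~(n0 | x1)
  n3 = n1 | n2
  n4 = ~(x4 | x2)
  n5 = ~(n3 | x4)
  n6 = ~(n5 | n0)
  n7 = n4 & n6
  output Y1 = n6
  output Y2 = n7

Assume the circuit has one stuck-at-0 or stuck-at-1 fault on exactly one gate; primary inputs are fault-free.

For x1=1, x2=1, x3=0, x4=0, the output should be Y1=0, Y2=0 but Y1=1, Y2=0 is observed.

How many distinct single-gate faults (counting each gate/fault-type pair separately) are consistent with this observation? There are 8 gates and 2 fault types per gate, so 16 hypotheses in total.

5

Fault-free: n0=0, n1=0, n2=0, n3=0, n4=0, n5=1, n6=0, n7=0 → Y1=0, Y2=0. Observed Y1=1, Y2=0.
  n0: none of the 2 fault types match ✗
  n1: stuck-at-1 ✓; others ✗
  n2: stuck-at-1 ✓; others ✗
  n3: stuck-at-1 ✓; others ✗
  n4: none of the 2 fault types match ✗
  n5: stuck-at-0 ✓; others ✗
  n6: stuck-at-1 ✓; others ✗
  n7: none of the 2 fault types match ✗
Consistent faults: {n1 stuck-at-1, n2 stuck-at-1, n3 stuck-at-1, n5 stuck-at-0, n6 stuck-at-1} — 5 in all.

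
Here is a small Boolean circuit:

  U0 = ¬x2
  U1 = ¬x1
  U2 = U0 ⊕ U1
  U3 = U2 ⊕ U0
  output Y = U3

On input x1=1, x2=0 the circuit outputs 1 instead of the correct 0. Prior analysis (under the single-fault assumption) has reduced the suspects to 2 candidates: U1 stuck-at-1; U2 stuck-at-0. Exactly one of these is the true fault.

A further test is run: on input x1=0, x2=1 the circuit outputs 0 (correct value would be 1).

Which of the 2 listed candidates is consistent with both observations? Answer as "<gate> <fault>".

Evaluate each candidate on input x1=0, x2=1:
  U1 stuck-at-1: U0=0, U1=1 [stuck-at-1], U2=1, U3=1 → 1 — eliminated
  U2 stuck-at-0: U0=0, U1=1, U2=0 [stuck-at-0], U3=0 → 0 — matches
Only U2 stuck-at-0 reproduces the observed 0.

U2 stuck-at-0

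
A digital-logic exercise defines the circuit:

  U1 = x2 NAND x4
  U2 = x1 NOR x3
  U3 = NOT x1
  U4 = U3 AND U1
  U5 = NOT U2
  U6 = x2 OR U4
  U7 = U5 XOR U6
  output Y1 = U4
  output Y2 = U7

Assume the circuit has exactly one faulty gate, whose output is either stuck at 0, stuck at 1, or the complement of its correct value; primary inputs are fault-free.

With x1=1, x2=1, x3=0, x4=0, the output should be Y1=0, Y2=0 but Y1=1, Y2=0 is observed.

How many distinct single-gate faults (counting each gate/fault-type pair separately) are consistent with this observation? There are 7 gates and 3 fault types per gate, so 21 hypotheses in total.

Fault-free: U1=1, U2=0, U3=0, U4=0, U5=1, U6=1, U7=0 → Y1=0, Y2=0. Observed Y1=1, Y2=0.
  U1: none of the 3 fault types match ✗
  U2: none of the 3 fault types match ✗
  U3: stuck-at-1, inverted output ✓; others ✗
  U4: stuck-at-1, inverted output ✓; others ✗
  U5: none of the 3 fault types match ✗
  U6: none of the 3 fault types match ✗
  U7: none of the 3 fault types match ✗
Consistent faults: {U3 stuck-at-1, U3 inverted output, U4 stuck-at-1, U4 inverted output} — 4 in all.

4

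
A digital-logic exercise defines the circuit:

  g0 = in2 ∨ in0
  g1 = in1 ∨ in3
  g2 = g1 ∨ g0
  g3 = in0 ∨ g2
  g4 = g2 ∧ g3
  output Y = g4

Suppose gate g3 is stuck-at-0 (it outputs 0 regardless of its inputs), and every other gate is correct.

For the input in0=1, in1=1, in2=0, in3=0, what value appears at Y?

Propagate with g3 forced: g0=1, g1=1, g2=1, g3=0 [stuck-at-0], g4=0.
So Y = 0. (Without the fault it would be 1.)

0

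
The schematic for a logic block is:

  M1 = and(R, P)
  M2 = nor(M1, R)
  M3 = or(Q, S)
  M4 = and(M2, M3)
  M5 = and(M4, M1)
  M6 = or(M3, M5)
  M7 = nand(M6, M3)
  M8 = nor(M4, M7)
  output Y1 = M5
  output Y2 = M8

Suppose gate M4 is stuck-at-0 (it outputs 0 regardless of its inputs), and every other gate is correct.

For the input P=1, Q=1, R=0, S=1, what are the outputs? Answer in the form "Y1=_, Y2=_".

Y1=0, Y2=1

Propagate with M4 forced: M1=0, M2=1, M3=1, M4=0 [stuck-at-0], M5=0, M6=1, M7=0, M8=1.
So the outputs are Y1=0, Y2=1. (Without the fault they would be Y1=0, Y2=0.)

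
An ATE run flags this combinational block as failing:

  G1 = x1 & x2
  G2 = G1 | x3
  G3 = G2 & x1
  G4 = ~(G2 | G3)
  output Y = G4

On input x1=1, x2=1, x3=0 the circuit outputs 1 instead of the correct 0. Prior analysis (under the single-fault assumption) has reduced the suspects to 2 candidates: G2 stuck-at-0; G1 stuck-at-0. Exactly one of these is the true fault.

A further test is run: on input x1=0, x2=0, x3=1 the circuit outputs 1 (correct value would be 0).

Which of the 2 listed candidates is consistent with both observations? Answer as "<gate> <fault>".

Evaluate each candidate on input x1=0, x2=0, x3=1:
  G2 stuck-at-0: G1=0, G2=0 [stuck-at-0], G3=0, G4=1 → 1 — matches
  G1 stuck-at-0: G1=0 [stuck-at-0], G2=1, G3=0, G4=0 → 0 — eliminated
Only G2 stuck-at-0 reproduces the observed 1.

G2 stuck-at-0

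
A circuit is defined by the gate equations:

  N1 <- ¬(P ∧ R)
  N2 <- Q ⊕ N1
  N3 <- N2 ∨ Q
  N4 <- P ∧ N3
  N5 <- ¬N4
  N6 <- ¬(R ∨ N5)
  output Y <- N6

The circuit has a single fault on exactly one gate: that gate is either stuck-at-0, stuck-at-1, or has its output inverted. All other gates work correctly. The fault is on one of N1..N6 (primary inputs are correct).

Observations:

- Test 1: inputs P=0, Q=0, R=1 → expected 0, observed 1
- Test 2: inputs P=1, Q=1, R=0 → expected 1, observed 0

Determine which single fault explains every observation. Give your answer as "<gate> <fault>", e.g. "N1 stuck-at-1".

Fault-free values for test 1 (P=0, Q=0, R=1): N1=1, N2=1, N3=1, N4=0, N5=1, N6=0, giving Y=0. Observed 1.
Test 1: faults giving observed 1 are {N6 stuck-at-1, N6 inverted output}.
Test 2 (P=1, Q=1, R=0): fault-free N1=1, N2=0, N3=1, N4=1, N5=0, N6=1 → 1; observed 0. Eliminates N6 stuck-at-1.
Only N6 inverted output is consistent with every test.

N6 inverted output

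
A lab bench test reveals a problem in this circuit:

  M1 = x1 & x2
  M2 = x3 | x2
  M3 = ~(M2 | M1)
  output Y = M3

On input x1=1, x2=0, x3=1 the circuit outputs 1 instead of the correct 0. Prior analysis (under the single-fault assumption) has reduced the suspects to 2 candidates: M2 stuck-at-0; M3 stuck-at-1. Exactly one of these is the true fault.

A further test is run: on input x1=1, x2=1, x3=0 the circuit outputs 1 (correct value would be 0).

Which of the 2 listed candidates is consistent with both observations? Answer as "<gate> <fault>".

M3 stuck-at-1

Evaluate each candidate on input x1=1, x2=1, x3=0:
  M2 stuck-at-0: M1=1, M2=0 [stuck-at-0], M3=0 → 0 — eliminated
  M3 stuck-at-1: M1=1, M2=1, M3=1 [stuck-at-1] → 1 — matches
Only M3 stuck-at-1 reproduces the observed 1.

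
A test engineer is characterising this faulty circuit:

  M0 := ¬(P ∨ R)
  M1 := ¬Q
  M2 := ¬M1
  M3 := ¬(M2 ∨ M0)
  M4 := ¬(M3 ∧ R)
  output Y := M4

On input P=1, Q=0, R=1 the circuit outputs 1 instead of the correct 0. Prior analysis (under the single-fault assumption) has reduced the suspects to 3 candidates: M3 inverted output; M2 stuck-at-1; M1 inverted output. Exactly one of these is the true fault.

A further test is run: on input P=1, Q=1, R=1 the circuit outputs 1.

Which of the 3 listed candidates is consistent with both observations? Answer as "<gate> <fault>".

Evaluate each candidate on input P=1, Q=1, R=1:
  M3 inverted output: M0=0, M1=0, M2=1, M3=1 [inverted output], M4=0 → 0 — eliminated
  M2 stuck-at-1: M0=0, M1=0, M2=1 [stuck-at-1], M3=0, M4=1 → 1 — matches
  M1 inverted output: M0=0, M1=1 [inverted output], M2=0, M3=1, M4=0 → 0 — eliminated
Only M2 stuck-at-1 reproduces the observed 1.

M2 stuck-at-1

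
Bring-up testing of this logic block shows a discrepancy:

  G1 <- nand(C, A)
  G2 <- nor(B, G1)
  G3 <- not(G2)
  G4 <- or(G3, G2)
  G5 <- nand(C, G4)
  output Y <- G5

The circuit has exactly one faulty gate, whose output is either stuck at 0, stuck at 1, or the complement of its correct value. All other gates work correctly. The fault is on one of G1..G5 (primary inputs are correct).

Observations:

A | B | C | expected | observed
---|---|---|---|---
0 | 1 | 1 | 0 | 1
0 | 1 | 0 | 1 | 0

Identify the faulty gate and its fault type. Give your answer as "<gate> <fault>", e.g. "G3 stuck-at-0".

G5 inverted output

Fault-free values for test 1 (A=0, B=1, C=1): G1=1, G2=0, G3=1, G4=1, G5=0, giving Y=0. Observed 1.
Test 1: faults giving observed 1 are {G3 stuck-at-0, G3 inverted output, G4 stuck-at-0, G4 inverted output, G5 stuck-at-1, G5 inverted output}.
Test 2 (A=0, B=1, C=0): fault-free G1=1, G2=0, G3=1, G4=1, G5=1 → 1; observed 0. Eliminates G3 stuck-at-0, G3 inverted output, G4 stuck-at-0, G4 inverted output, G5 stuck-at-1.
Only G5 inverted output is consistent with every test.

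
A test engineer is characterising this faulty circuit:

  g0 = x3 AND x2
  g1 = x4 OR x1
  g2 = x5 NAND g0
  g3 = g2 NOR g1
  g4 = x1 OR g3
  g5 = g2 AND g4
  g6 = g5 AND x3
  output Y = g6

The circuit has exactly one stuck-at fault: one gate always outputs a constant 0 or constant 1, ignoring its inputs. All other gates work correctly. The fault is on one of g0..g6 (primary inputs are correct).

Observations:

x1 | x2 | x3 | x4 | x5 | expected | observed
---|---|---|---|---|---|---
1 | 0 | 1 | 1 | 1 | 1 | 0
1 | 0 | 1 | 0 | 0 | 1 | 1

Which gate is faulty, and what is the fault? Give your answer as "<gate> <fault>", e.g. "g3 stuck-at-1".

Fault-free values for test 1 (x1=1, x2=0, x3=1, x4=1, x5=1): g0=0, g1=1, g2=1, g3=0, g4=1, g5=1, g6=1, giving Y=1. Observed 0.
Test 1: faults giving observed 0 are {g0 stuck-at-1, g2 stuck-at-0, g4 stuck-at-0, g5 stuck-at-0, g6 stuck-at-0}.
Test 2 (x1=1, x2=0, x3=1, x4=0, x5=0): fault-free g0=0, g1=1, g2=1, g3=0, g4=1, g5=1, g6=1 → 1; observed 1. Eliminates g2 stuck-at-0, g4 stuck-at-0, g5 stuck-at-0, g6 stuck-at-0.
Only g0 stuck-at-1 is consistent with every test.

g0 stuck-at-1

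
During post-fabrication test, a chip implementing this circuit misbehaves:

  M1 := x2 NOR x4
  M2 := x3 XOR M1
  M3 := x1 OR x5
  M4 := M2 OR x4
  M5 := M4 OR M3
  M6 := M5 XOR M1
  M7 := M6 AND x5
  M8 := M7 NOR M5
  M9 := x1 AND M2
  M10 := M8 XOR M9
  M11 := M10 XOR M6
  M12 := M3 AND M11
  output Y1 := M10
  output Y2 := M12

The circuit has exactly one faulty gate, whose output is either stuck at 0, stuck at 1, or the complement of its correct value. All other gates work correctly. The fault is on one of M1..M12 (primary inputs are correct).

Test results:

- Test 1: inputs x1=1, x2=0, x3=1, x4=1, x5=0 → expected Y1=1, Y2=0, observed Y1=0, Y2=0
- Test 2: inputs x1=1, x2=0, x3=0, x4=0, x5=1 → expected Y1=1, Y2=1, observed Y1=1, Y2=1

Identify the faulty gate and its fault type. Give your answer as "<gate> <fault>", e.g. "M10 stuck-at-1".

Fault-free values for test 1 (x1=1, x2=0, x3=1, x4=1, x5=0): M1=0, M2=1, M3=1, M4=1, M5=1, M6=1, M7=0, M8=0, M9=1, M10=1, M11=0, M12=0, giving Y1=1, Y2=0. Observed Y1=0, Y2=0.
Test 1: faults giving observed Y1=0, Y2=0 are {M1 stuck-at-1, M1 inverted output, M5 stuck-at-0, M5 inverted output}.
Test 2 (x1=1, x2=0, x3=0, x4=0, x5=1): fault-free M1=1, M2=1, M3=1, M4=1, M5=1, M6=0, M7=0, M8=0, M9=1, M10=1, M11=1, M12=1 → Y1=1, Y2=1; observed Y1=1, Y2=1. Eliminates M1 inverted output, M5 stuck-at-0, M5 inverted output.
Only M1 stuck-at-1 is consistent with every test.

M1 stuck-at-1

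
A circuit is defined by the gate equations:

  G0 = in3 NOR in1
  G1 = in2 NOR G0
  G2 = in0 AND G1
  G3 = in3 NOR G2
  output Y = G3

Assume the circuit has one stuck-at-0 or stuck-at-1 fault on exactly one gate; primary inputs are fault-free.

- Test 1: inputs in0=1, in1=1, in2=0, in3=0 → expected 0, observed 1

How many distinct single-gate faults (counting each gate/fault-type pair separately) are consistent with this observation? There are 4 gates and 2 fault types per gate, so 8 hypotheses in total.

4

Fault-free: G0=0, G1=1, G2=1, G3=0 → 0. Observed 1.
  G0 stuck-at-0: output 0 ✗
  G0 stuck-at-1: output 1 ✓
  G1 stuck-at-0: output 1 ✓
  G1 stuck-at-1: output 0 ✗
  G2 stuck-at-0: output 1 ✓
  G2 stuck-at-1: output 0 ✗
  G3 stuck-at-0: output 0 ✗
  G3 stuck-at-1: output 1 ✓
Consistent faults: {G0 stuck-at-1, G1 stuck-at-0, G2 stuck-at-0, G3 stuck-at-1} — 4 in all.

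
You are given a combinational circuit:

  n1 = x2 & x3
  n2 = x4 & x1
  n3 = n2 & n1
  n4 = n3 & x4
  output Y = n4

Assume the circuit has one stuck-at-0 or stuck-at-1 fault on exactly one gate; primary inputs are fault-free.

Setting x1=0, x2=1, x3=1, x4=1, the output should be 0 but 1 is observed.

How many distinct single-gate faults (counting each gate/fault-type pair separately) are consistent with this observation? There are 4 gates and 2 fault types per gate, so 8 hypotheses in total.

Fault-free: n1=1, n2=0, n3=0, n4=0 → 0. Observed 1.
  n1 stuck-at-0: output 0 ✗
  n1 stuck-at-1: output 0 ✗
  n2 stuck-at-0: output 0 ✗
  n2 stuck-at-1: output 1 ✓
  n3 stuck-at-0: output 0 ✗
  n3 stuck-at-1: output 1 ✓
  n4 stuck-at-0: output 0 ✗
  n4 stuck-at-1: output 1 ✓
Consistent faults: {n2 stuck-at-1, n3 stuck-at-1, n4 stuck-at-1} — 3 in all.

3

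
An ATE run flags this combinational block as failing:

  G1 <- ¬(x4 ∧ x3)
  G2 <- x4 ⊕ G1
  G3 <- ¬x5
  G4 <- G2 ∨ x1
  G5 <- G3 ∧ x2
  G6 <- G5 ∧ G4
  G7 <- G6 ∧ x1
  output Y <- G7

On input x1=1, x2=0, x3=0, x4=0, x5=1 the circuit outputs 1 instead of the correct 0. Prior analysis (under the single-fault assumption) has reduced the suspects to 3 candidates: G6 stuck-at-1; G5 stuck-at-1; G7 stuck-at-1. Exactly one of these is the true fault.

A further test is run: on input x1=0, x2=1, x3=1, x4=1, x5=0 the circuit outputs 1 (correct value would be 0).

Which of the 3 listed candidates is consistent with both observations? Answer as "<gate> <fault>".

G7 stuck-at-1

Evaluate each candidate on input x1=0, x2=1, x3=1, x4=1, x5=0:
  G6 stuck-at-1: G1=0, G2=1, G3=1, G4=1, G5=1, G6=1 [stuck-at-1], G7=0 → 0 — eliminated
  G5 stuck-at-1: G1=0, G2=1, G3=1, G4=1, G5=1 [stuck-at-1], G6=1, G7=0 → 0 — eliminated
  G7 stuck-at-1: G1=0, G2=1, G3=1, G4=1, G5=1, G6=1, G7=1 [stuck-at-1] → 1 — matches
Only G7 stuck-at-1 reproduces the observed 1.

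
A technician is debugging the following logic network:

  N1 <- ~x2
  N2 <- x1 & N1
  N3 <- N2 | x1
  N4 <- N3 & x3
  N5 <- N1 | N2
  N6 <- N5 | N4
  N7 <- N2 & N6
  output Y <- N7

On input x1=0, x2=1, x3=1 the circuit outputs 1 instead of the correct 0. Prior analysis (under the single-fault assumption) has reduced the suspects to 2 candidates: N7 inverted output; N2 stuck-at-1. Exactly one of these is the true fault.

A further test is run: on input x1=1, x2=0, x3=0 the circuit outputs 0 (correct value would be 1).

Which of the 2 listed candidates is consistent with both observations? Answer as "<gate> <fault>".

N7 inverted output

Evaluate each candidate on input x1=1, x2=0, x3=0:
  N7 inverted output: N1=1, N2=1, N3=1, N4=0, N5=1, N6=1, N7=0 [inverted output] → 0 — matches
  N2 stuck-at-1: N1=1, N2=1 [stuck-at-1], N3=1, N4=0, N5=1, N6=1, N7=1 → 1 — eliminated
Only N7 inverted output reproduces the observed 0.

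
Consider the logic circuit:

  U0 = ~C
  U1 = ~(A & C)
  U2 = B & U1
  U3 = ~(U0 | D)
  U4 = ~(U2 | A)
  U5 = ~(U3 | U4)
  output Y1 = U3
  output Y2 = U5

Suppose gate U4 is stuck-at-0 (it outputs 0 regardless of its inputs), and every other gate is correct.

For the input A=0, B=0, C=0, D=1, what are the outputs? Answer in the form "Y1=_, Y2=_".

Y1=0, Y2=1

Propagate with U4 forced: U0=1, U1=1, U2=0, U3=0, U4=0 [stuck-at-0], U5=1.
So the outputs are Y1=0, Y2=1. (Without the fault they would be Y1=0, Y2=0.)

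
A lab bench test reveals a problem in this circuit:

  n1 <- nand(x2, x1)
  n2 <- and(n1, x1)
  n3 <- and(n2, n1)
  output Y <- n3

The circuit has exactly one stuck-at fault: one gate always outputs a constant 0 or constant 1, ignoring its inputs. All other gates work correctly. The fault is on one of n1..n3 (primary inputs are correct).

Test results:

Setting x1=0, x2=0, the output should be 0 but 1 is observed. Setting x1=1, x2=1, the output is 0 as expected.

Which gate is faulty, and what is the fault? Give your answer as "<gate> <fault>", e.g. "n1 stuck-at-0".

n2 stuck-at-1

Fault-free values for test 1 (x1=0, x2=0): n1=1, n2=0, n3=0, giving Y=0. Observed 1.
Test 1: faults giving observed 1 are {n2 stuck-at-1, n3 stuck-at-1}.
Test 2 (x1=1, x2=1): fault-free n1=0, n2=0, n3=0 → 0; observed 0. Eliminates n3 stuck-at-1.
Only n2 stuck-at-1 is consistent with every test.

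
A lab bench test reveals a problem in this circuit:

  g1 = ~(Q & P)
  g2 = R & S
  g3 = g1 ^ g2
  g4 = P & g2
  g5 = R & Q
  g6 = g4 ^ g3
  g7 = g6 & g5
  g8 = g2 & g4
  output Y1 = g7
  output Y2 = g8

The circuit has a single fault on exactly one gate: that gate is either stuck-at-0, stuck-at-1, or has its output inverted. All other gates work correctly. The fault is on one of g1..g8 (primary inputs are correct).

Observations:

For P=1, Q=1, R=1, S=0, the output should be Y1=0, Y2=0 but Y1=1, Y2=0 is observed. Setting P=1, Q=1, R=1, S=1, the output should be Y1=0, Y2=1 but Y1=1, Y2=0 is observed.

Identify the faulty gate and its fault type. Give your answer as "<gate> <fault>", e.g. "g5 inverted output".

g4 inverted output

Fault-free values for test 1 (P=1, Q=1, R=1, S=0): g1=0, g2=0, g3=0, g4=0, g5=1, g6=0, g7=0, g8=0, giving Y1=0, Y2=0. Observed Y1=1, Y2=0.
Test 1: faults giving observed Y1=1, Y2=0 are {g1 stuck-at-1, g1 inverted output, g3 stuck-at-1, g3 inverted output, g4 stuck-at-1, g4 inverted output, g6 stuck-at-1, g6 inverted output, g7 stuck-at-1, g7 inverted output}.
Test 2 (P=1, Q=1, R=1, S=1): fault-free g1=0, g2=1, g3=1, g4=1, g5=1, g6=0, g7=0, g8=1 → Y1=0, Y2=1; observed Y1=1, Y2=0. Eliminates g1 stuck-at-1, g1 inverted output, g3 stuck-at-1, g3 inverted output, g4 stuck-at-1, g6 stuck-at-1, g6 inverted output, g7 stuck-at-1, g7 inverted output.
Only g4 inverted output is consistent with every test.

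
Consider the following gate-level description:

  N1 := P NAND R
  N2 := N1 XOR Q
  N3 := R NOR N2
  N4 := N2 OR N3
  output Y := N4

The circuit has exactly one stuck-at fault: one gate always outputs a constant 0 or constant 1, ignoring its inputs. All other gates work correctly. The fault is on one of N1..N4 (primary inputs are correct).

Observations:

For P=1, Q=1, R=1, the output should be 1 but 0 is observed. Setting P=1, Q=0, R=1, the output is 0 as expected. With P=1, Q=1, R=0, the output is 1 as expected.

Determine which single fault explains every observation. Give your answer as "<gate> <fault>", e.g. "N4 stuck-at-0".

Fault-free values for test 1 (P=1, Q=1, R=1): N1=0, N2=1, N3=0, N4=1, giving Y=1. Observed 0.
Test 1: faults giving observed 0 are {N1 stuck-at-1, N2 stuck-at-0, N4 stuck-at-0}.
Test 2 (P=1, Q=0, R=1): fault-free N1=0, N2=0, N3=0, N4=0 → 0; observed 0. Eliminates N1 stuck-at-1.
Test 3 (P=1, Q=1, R=0): fault-free N1=1, N2=0, N3=1, N4=1 → 1; observed 1. Eliminates N4 stuck-at-0.
Only N2 stuck-at-0 is consistent with every test.

N2 stuck-at-0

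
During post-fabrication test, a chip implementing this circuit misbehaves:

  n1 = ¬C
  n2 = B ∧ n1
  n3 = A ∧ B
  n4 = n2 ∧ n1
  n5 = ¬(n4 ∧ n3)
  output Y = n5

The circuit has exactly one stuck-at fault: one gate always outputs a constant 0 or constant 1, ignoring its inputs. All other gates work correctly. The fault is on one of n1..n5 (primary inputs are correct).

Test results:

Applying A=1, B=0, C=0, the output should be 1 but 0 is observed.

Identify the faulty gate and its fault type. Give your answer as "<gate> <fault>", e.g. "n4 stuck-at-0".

n5 stuck-at-0

Fault-free values for test 1 (A=1, B=0, C=0): n1=1, n2=0, n3=0, n4=0, n5=1, giving Y=1. Observed 0.
Test 1: faults giving observed 0 are {n5 stuck-at-0}.
Only n5 stuck-at-0 is consistent with every test.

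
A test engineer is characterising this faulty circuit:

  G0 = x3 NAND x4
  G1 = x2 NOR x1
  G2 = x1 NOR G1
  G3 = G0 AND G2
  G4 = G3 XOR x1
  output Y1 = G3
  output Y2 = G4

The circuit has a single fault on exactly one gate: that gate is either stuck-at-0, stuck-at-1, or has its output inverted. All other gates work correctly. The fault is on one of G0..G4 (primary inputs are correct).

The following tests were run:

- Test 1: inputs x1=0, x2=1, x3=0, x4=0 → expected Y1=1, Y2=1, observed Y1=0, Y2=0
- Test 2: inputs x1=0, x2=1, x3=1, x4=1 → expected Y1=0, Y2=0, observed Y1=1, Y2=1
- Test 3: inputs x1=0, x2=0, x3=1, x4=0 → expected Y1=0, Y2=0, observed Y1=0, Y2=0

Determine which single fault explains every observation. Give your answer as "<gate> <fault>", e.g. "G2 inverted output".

Fault-free values for test 1 (x1=0, x2=1, x3=0, x4=0): G0=1, G1=0, G2=1, G3=1, G4=1, giving Y1=1, Y2=1. Observed Y1=0, Y2=0.
Test 1: faults giving observed Y1=0, Y2=0 are {G0 stuck-at-0, G0 inverted output, G1 stuck-at-1, G1 inverted output, G2 stuck-at-0, G2 inverted output, G3 stuck-at-0, G3 inverted output}.
Test 2 (x1=0, x2=1, x3=1, x4=1): fault-free G0=0, G1=0, G2=1, G3=0, G4=0 → Y1=0, Y2=0; observed Y1=1, Y2=1. Eliminates G0 stuck-at-0, G1 stuck-at-1, G1 inverted output, G2 stuck-at-0, G2 inverted output, G3 stuck-at-0.
Test 3 (x1=0, x2=0, x3=1, x4=0): fault-free G0=1, G1=1, G2=0, G3=0, G4=0 → Y1=0, Y2=0; observed Y1=0, Y2=0. Eliminates G3 inverted output.
Only G0 inverted output is consistent with every test.

G0 inverted output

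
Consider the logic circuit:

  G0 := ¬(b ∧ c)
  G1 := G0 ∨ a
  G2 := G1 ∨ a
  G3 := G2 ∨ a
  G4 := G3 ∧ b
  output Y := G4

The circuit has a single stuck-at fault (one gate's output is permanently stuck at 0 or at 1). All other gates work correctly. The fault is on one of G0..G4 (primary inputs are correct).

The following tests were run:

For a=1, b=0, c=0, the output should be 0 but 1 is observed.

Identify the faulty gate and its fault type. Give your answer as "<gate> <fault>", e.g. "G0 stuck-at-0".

Fault-free values for test 1 (a=1, b=0, c=0): G0=1, G1=1, G2=1, G3=1, G4=0, giving Y=0. Observed 1.
Test 1: faults giving observed 1 are {G4 stuck-at-1}.
Only G4 stuck-at-1 is consistent with every test.

G4 stuck-at-1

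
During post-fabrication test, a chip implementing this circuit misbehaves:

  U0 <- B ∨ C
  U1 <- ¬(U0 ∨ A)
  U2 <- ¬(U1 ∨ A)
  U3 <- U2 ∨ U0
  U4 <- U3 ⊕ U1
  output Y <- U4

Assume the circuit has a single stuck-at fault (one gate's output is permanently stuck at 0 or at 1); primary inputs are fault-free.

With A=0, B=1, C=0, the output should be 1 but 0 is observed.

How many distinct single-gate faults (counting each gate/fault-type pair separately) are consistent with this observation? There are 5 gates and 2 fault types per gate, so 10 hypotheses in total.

Fault-free: U0=1, U1=0, U2=1, U3=1, U4=1 → 1. Observed 0.
  U0 stuck-at-0: output 1 ✗
  U0 stuck-at-1: output 1 ✗
  U1 stuck-at-0: output 1 ✗
  U1 stuck-at-1: output 0 ✓
  U2 stuck-at-0: output 1 ✗
  U2 stuck-at-1: output 1 ✗
  U3 stuck-at-0: output 0 ✓
  U3 stuck-at-1: output 1 ✗
  U4 stuck-at-0: output 0 ✓
  U4 stuck-at-1: output 1 ✗
Consistent faults: {U1 stuck-at-1, U3 stuck-at-0, U4 stuck-at-0} — 3 in all.

3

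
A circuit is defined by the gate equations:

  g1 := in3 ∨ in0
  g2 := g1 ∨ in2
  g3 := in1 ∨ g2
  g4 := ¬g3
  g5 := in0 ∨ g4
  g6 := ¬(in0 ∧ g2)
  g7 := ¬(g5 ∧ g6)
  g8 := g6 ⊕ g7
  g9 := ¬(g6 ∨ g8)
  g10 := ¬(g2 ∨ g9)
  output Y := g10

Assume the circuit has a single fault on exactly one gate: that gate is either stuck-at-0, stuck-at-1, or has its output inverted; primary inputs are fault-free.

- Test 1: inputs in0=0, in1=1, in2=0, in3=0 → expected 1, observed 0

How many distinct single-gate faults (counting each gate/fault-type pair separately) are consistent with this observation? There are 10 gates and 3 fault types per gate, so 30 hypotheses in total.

Fault-free: g1=0, g2=0, g3=1, g4=0, g5=0, g6=1, g7=1, g8=0, g9=0, g10=1 → 1. Observed 0.
  g1: stuck-at-1, inverted output ✓; others ✗
  g2: stuck-at-1, inverted output ✓; others ✗
  g3: none of the 3 fault types match ✗
  g4: none of the 3 fault types match ✗
  g5: none of the 3 fault types match ✗
  g6: none of the 3 fault types match ✗
  g7: none of the 3 fault types match ✗
  g8: none of the 3 fault types match ✗
  g9: stuck-at-1, inverted output ✓; others ✗
  g10: stuck-at-0, inverted output ✓; others ✗
Consistent faults: {g1 stuck-at-1, g1 inverted output, g2 stuck-at-1, g2 inverted output, g9 stuck-at-1, g9 inverted output, g10 stuck-at-0, g10 inverted output} — 8 in all.

8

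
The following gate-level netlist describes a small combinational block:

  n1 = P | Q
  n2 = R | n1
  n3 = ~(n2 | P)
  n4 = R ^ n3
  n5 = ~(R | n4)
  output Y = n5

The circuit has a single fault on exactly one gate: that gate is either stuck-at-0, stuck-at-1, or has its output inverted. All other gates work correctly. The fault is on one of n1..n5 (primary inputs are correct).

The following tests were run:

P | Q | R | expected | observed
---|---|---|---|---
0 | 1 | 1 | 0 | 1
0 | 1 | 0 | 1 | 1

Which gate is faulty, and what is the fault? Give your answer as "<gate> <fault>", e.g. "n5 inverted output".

n5 stuck-at-1

Fault-free values for test 1 (P=0, Q=1, R=1): n1=1, n2=1, n3=0, n4=1, n5=0, giving Y=0. Observed 1.
Test 1: faults giving observed 1 are {n5 stuck-at-1, n5 inverted output}.
Test 2 (P=0, Q=1, R=0): fault-free n1=1, n2=1, n3=0, n4=0, n5=1 → 1; observed 1. Eliminates n5 inverted output.
Only n5 stuck-at-1 is consistent with every test.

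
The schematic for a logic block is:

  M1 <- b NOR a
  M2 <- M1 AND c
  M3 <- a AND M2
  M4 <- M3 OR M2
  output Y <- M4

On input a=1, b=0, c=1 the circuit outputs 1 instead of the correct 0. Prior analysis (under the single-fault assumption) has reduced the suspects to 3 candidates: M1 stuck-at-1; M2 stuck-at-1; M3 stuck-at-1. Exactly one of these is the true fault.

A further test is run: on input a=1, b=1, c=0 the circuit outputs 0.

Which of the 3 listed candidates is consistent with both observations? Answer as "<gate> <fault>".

Evaluate each candidate on input a=1, b=1, c=0:
  M1 stuck-at-1: M1=1 [stuck-at-1], M2=0, M3=0, M4=0 → 0 — matches
  M2 stuck-at-1: M1=0, M2=1 [stuck-at-1], M3=1, M4=1 → 1 — eliminated
  M3 stuck-at-1: M1=0, M2=0, M3=1 [stuck-at-1], M4=1 → 1 — eliminated
Only M1 stuck-at-1 reproduces the observed 0.

M1 stuck-at-1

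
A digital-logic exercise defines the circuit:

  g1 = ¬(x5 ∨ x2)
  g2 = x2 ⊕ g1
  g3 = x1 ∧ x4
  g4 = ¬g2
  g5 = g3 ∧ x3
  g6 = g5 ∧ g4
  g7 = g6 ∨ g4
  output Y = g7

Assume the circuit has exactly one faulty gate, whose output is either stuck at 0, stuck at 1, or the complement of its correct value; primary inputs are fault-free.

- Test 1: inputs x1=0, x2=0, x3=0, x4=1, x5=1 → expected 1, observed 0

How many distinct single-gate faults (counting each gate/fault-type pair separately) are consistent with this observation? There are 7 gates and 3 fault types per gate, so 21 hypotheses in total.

8

Fault-free: g1=0, g2=0, g3=0, g4=1, g5=0, g6=0, g7=1 → 1. Observed 0.
  g1: stuck-at-1, inverted output ✓; others ✗
  g2: stuck-at-1, inverted output ✓; others ✗
  g3: none of the 3 fault types match ✗
  g4: stuck-at-0, inverted output ✓; others ✗
  g5: none of the 3 fault types match ✗
  g6: none of the 3 fault types match ✗
  g7: stuck-at-0, inverted output ✓; others ✗
Consistent faults: {g1 stuck-at-1, g1 inverted output, g2 stuck-at-1, g2 inverted output, g4 stuck-at-0, g4 inverted output, g7 stuck-at-0, g7 inverted output} — 8 in all.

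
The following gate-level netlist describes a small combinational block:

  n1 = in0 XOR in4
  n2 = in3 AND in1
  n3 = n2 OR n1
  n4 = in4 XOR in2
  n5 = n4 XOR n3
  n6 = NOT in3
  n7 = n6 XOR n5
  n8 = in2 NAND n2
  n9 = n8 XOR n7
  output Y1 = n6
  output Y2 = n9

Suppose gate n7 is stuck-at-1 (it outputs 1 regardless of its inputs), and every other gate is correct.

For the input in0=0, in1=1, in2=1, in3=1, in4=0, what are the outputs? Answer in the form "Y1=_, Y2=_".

Propagate with n7 forced: n1=0, n2=1, n3=1, n4=1, n5=0, n6=0, n7=1 [stuck-at-1], n8=0, n9=1.
So the outputs are Y1=0, Y2=1. (Without the fault they would be Y1=0, Y2=0.)

Y1=0, Y2=1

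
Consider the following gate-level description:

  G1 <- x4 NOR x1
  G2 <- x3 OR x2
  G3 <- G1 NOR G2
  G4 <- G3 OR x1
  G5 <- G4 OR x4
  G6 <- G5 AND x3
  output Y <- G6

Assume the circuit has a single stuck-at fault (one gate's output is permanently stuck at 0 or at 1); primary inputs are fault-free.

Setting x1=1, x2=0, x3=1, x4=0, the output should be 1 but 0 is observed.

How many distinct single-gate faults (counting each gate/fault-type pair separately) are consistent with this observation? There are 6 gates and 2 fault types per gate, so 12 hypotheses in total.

3

Fault-free: G1=0, G2=1, G3=0, G4=1, G5=1, G6=1 → 1. Observed 0.
  G1 stuck-at-0: output 1 ✗
  G1 stuck-at-1: output 1 ✗
  G2 stuck-at-0: output 1 ✗
  G2 stuck-at-1: output 1 ✗
  G3 stuck-at-0: output 1 ✗
  G3 stuck-at-1: output 1 ✗
  G4 stuck-at-0: output 0 ✓
  G4 stuck-at-1: output 1 ✗
  G5 stuck-at-0: output 0 ✓
  G5 stuck-at-1: output 1 ✗
  G6 stuck-at-0: output 0 ✓
  G6 stuck-at-1: output 1 ✗
Consistent faults: {G4 stuck-at-0, G5 stuck-at-0, G6 stuck-at-0} — 3 in all.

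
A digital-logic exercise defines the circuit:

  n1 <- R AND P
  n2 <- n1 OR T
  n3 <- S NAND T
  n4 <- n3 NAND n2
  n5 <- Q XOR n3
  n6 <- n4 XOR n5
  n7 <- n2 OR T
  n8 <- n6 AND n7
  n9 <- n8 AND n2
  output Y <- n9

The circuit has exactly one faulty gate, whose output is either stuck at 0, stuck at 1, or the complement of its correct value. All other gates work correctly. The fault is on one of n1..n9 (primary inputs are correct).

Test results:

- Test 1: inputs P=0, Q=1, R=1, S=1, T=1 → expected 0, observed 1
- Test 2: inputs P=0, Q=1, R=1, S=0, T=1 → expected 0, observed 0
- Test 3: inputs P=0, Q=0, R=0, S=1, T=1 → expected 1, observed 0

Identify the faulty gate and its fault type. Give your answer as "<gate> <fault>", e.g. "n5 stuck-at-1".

n4 stuck-at-0

Fault-free values for test 1 (P=0, Q=1, R=1, S=1, T=1): n1=0, n2=1, n3=0, n4=1, n5=1, n6=0, n7=1, n8=0, n9=0, giving Y=0. Observed 1.
Test 1: faults giving observed 1 are {n4 stuck-at-0, n4 inverted output, n5 stuck-at-0, n5 inverted output, n6 stuck-at-1, n6 inverted output, n8 stuck-at-1, n8 inverted output, n9 stuck-at-1, n9 inverted output}.
Test 2 (P=0, Q=1, R=1, S=0, T=1): fault-free n1=0, n2=1, n3=1, n4=0, n5=0, n6=0, n7=1, n8=0, n9=0 → 0; observed 0. Eliminates n4 inverted output, n5 inverted output, n6 stuck-at-1, n6 inverted output, n8 stuck-at-1, n8 inverted output, n9 stuck-at-1, n9 inverted output.
Test 3 (P=0, Q=0, R=0, S=1, T=1): fault-free n1=0, n2=1, n3=0, n4=1, n5=0, n6=1, n7=1, n8=1, n9=1 → 1; observed 0. Eliminates n5 stuck-at-0.
Only n4 stuck-at-0 is consistent with every test.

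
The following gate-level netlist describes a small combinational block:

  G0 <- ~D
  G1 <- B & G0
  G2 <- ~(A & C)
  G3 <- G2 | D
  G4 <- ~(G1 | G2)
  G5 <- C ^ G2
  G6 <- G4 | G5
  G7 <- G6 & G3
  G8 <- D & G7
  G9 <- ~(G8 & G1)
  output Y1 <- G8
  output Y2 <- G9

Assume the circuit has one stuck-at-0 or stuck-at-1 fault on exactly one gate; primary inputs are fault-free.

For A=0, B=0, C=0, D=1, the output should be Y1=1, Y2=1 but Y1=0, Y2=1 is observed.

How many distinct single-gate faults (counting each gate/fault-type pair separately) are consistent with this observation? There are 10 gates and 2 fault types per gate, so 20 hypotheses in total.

5

Fault-free: G0=0, G1=0, G2=1, G3=1, G4=0, G5=1, G6=1, G7=1, G8=1, G9=1 → Y1=1, Y2=1. Observed Y1=0, Y2=1.
  G0: none of the 2 fault types match ✗
  G1: none of the 2 fault types match ✗
  G2: none of the 2 fault types match ✗
  G3: stuck-at-0 ✓; others ✗
  G4: none of the 2 fault types match ✗
  G5: stuck-at-0 ✓; others ✗
  G6: stuck-at-0 ✓; others ✗
  G7: stuck-at-0 ✓; others ✗
  G8: stuck-at-0 ✓; others ✗
  G9: none of the 2 fault types match ✗
Consistent faults: {G3 stuck-at-0, G5 stuck-at-0, G6 stuck-at-0, G7 stuck-at-0, G8 stuck-at-0} — 5 in all.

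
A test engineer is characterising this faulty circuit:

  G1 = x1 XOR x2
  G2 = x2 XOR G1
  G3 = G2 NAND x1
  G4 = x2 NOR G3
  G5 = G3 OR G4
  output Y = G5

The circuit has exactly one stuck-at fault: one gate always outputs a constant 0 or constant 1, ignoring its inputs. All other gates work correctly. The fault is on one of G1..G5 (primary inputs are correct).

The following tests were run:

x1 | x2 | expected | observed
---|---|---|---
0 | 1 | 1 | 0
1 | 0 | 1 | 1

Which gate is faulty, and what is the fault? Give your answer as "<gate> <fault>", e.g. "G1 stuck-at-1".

G3 stuck-at-0

Fault-free values for test 1 (x1=0, x2=1): G1=1, G2=0, G3=1, G4=0, G5=1, giving Y=1. Observed 0.
Test 1: faults giving observed 0 are {G3 stuck-at-0, G5 stuck-at-0}.
Test 2 (x1=1, x2=0): fault-free G1=1, G2=1, G3=0, G4=1, G5=1 → 1; observed 1. Eliminates G5 stuck-at-0.
Only G3 stuck-at-0 is consistent with every test.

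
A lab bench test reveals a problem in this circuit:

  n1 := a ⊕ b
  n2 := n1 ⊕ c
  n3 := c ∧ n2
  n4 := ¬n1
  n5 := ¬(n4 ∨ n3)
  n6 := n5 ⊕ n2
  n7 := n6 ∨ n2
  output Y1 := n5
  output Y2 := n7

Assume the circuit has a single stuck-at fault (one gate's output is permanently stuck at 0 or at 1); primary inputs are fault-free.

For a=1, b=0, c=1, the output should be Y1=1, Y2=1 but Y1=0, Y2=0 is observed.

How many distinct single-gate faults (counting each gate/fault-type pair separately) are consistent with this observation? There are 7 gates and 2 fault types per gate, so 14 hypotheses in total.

Fault-free: n1=1, n2=0, n3=0, n4=0, n5=1, n6=1, n7=1 → Y1=1, Y2=1. Observed Y1=0, Y2=0.
  n1 stuck-at-0: output Y1=0, Y2=1 ✗
  n1 stuck-at-1: output Y1=1, Y2=1 ✗
  n2 stuck-at-0: output Y1=1, Y2=1 ✗
  n2 stuck-at-1: output Y1=0, Y2=1 ✗
  n3 stuck-at-0: output Y1=1, Y2=1 ✗
  n3 stuck-at-1: output Y1=0, Y2=0 ✓
  n4 stuck-at-0: output Y1=1, Y2=1 ✗
  n4 stuck-at-1: output Y1=0, Y2=0 ✓
  n5 stuck-at-0: output Y1=0, Y2=0 ✓
  n5 stuck-at-1: output Y1=1, Y2=1 ✗
  n6 stuck-at-0: output Y1=1, Y2=0 ✗
  n6 stuck-at-1: output Y1=1, Y2=1 ✗
  n7 stuck-at-0: output Y1=1, Y2=0 ✗
  n7 stuck-at-1: output Y1=1, Y2=1 ✗
Consistent faults: {n3 stuck-at-1, n4 stuck-at-1, n5 stuck-at-0} — 3 in all.

3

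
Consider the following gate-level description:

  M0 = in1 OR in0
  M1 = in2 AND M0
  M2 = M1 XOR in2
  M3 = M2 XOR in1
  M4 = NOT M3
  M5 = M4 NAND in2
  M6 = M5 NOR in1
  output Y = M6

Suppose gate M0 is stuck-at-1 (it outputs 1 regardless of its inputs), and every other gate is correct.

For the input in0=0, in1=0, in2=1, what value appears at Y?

Propagate with M0 forced: M0=1 [stuck-at-1], M1=1, M2=0, M3=0, M4=1, M5=0, M6=1.
So Y = 1. (Without the fault it would be 0.)

1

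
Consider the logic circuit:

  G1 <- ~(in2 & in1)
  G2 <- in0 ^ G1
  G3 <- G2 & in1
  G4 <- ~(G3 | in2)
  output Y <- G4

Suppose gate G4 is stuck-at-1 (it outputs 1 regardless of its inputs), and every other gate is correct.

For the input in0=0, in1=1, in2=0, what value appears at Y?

1

Propagate with G4 forced: G1=1, G2=1, G3=1, G4=1 [stuck-at-1].
So Y = 1. (Without the fault it would be 0.)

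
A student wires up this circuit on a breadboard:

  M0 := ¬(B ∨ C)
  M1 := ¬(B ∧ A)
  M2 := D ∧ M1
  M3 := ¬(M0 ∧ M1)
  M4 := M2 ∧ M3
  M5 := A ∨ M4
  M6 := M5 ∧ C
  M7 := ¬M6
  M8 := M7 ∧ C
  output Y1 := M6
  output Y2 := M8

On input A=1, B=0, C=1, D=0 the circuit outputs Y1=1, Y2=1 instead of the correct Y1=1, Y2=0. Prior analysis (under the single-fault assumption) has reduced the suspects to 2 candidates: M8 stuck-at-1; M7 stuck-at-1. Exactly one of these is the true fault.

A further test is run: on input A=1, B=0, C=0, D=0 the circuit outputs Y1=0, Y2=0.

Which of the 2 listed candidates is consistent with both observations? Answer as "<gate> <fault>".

Evaluate each candidate on input A=1, B=0, C=0, D=0:
  M8 stuck-at-1: M0=1, M1=1, M2=0, M3=0, M4=0, M5=1, M6=0, M7=1, M8=1 [stuck-at-1] → Y1=0, Y2=1 — eliminated
  M7 stuck-at-1: M0=1, M1=1, M2=0, M3=0, M4=0, M5=1, M6=0, M7=1 [stuck-at-1], M8=0 → Y1=0, Y2=0 — matches
Only M7 stuck-at-1 reproduces the observed Y1=0, Y2=0.

M7 stuck-at-1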